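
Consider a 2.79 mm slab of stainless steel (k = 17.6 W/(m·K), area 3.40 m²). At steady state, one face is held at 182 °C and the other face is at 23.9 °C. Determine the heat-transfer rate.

Q = kA·ΔT/L = 17.6 × 3.40 × |182 °C − 23.9 °C| / 0.00279 = 3.39×10^6 W

Q = 3390 kW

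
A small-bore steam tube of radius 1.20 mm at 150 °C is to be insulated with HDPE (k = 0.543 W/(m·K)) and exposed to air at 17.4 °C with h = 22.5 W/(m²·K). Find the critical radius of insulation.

r_cr = 2.41 cm

For a cylinder, r_cr = k_ins/h = 0.543/22.5 = 0.0241 m = 2.41 cm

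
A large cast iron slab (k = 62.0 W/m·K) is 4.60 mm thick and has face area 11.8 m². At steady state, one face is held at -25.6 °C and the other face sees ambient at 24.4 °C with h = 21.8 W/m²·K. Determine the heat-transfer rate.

Series thermal resistances, inner to outer:
  R_cast iron = L/(kA) = 0.00460/(62.0·11.8) = 6.288×10^-6 K/W
  R_conv,out = 1/(hA) = 1/(21.8·11.8) = 0.003887 K/W
ΣR = 6.288×10^-6 + 0.003887 = 0.003893 K/W
Q = ΔT/ΣR = (-25.6 °C − 24.4 °C)/0.003893 = -12800 W
(Negative Q ⇒ heat flows inward; heat gain = 12800 W.)

Q = 12800 W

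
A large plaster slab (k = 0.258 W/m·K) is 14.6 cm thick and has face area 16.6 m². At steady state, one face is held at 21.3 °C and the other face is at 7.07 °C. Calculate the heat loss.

Q = kA·ΔT/L = 0.258 × 16.6 × |21.3 °C − 7.07 °C| / 0.146 = 417 W

Q = 417 W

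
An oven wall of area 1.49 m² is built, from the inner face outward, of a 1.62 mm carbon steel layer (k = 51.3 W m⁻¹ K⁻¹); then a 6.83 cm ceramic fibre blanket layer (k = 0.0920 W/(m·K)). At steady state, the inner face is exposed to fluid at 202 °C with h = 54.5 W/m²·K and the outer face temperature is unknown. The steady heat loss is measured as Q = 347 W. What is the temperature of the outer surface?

Series resistances:
  R_conv,in = 1/(hA) = 1/(54.5·1.49) = 0.01231 K/W
  R_carbon steel = L/(kA) = 0.00162/(51.3·1.49) = 2.119×10^-5 K/W
  R_ceramic fibre blanket = L/(kA) = 0.0683/(0.0920·1.49) = 0.4982 K/W
ΣR = 0.5106 K/W
ΔT = Q·ΣR = 347 × 0.5106 = 177.2 K
Heat flows outward, so T_out = T_in − ΔT = 202 − 177.2 = 24.8 °C

T_out = 24.8 °C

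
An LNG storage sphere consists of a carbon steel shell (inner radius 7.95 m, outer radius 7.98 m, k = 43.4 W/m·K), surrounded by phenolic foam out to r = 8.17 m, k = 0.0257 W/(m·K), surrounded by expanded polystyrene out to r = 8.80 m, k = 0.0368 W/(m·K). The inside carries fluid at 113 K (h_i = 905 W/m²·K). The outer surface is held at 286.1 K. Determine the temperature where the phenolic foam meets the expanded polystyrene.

T = 169 K

Resistance network (inner→outer):
  R_conv,in = 1/(4πr²h) = 1/(4π·7.95²·905) = 1.391×10^-6 K/W
  R_carbon steel = (1/7.95 − 1/7.98)/(4πk) = 4.729×10^-4/(4π·43.4) = 8.671×10^-7 K/W
  R_phenolic foam = (1/7.98 − 1/8.17)/(4πk) = 0.002914/(4π·0.0257) = 0.009024 K/W
  R_expanded polystyrene = (1/8.17 − 1/8.80)/(4πk) = 0.008763/(4π·0.0368) = 0.01895 K/W
ΣR = 1.391×10^-6 + 8.671×10^-7 + 0.009024 + 0.01895 = 0.02798 K/W
Q = ΔT/ΣR = (113 K − 286.1 K)/0.02798 = -6187 W
From the inner boundary to the phenolic foam/expanded polystyrene interface, ΣR_partial = 0.009026 K/W.
T_interface = T_in − Q·ΣR_partial = 113 K − (-6187)(0.009026) = 169 K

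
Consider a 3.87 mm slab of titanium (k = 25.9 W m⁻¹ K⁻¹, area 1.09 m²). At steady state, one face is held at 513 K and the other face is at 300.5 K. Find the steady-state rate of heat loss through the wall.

Q = kA·ΔT/L = 25.9 × 1.09 × |513 K − 300.5 K| / 0.00387 = 1.55×10^6 W

Q = 1.55×10^6 W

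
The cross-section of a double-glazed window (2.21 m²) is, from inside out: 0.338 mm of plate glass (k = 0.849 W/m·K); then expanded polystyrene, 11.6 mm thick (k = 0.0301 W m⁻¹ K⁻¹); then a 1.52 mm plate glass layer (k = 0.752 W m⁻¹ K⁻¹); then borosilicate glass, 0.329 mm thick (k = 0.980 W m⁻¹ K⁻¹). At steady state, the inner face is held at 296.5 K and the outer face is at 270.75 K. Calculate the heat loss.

Treat each layer as a resistance in series:
  R_plate glass = L/(kA) = 3.38×10^-4/(0.849·2.21) = 1.801×10^-4 K/W
  R_expanded polystyrene = L/(kA) = 0.0116/(0.0301·2.21) = 0.1744 K/W
  R_plate glass = L/(kA) = 0.00152/(0.752·2.21) = 9.146×10^-4 K/W
  R_borosilicate glass = L/(kA) = 3.29×10^-4/(0.980·2.21) = 1.519×10^-4 K/W
ΣR = 1.801×10^-4 + 0.1744 + 9.146×10^-4 + 1.519×10^-4 = 0.1756 K/W
Q = ΔT/ΣR = (296.5 K − 270.75 K)/0.1756 = 147 W

Q = 147 W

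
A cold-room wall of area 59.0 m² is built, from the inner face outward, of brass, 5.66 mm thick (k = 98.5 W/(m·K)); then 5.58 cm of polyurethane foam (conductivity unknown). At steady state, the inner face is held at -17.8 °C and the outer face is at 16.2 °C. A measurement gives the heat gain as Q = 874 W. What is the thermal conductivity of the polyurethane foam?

ΣR = ΔT/Q = |-17.8 − 16.2|/874 = 0.03890 K/W
Known resistances:
  R_brass = L/(kA) = 0.00566/(98.5·59.0) = 9.739×10^-7 K/W
R_polyurethane foam = ΣR − ΣR_known = 0.03890 − 9.739×10^-7 = 0.03890 K/W
L/(kA) = 0.03890 ⇒ k = 0.0558/(0.03890·59.0) = 0.0243 W/m·K

k = 0.0243 W/m·K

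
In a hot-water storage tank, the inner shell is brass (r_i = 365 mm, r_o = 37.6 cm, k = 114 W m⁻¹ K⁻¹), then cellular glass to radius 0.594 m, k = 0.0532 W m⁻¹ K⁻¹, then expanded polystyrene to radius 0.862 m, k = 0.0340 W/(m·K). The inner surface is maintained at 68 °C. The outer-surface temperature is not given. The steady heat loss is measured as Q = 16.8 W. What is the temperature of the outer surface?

Sum the resistances:
  R_brass = (1/0.365 − 1/0.376)/(4πk) = 0.08015/(4π·114) = 5.595×10^-5 K/W
  R_cellular glass = (1/0.376 − 1/0.594)/(4πk) = 0.9761/(4π·0.0532) = 1.460 K/W
  R_expanded polystyrene = (1/0.594 − 1/0.862)/(4πk) = 0.5234/(4π·0.0340) = 1.225 K/W
ΣR = 2.685 K/W
ΔT = Q·ΣR = 16.8 × 2.685 = 45.11 K
Heat flows outward, so T_out = T_in − ΔT = 68 − 45.11 = 22.9 °C

T_out = 22.9 °C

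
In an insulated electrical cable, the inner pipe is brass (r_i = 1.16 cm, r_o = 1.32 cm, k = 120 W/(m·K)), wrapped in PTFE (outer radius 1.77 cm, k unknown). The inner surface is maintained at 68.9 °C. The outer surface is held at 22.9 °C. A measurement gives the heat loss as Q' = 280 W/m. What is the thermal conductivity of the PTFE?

ΣR = ΔT/Q' = |68.9 − 22.9|/280 = 0.1643 m·K/W
Known resistances:
  R'_brass = ln(0.0132/0.0116)/(2πk) = 0.1292/(2π·120) = 1.714×10^-4 m·K/W
R_PTFE = ΣR − ΣR_known = 0.1643 − 1.714×10^-4 = 0.1641 m·K/W
ln(r₂/r₁)/(2πk) = 0.1641 ⇒ k = 0.2933/(2π·0.1641) = 0.284 W/m·K

k = 0.284 W/m·K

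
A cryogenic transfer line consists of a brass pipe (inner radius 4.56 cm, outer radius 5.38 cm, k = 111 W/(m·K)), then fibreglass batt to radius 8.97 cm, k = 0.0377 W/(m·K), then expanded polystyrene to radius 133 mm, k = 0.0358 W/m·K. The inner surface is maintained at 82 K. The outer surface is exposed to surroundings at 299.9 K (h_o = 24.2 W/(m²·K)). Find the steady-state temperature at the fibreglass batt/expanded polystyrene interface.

Treat each layer as a resistance in series:
  R'_brass = ln(0.0538/0.0456)/(2πk) = 0.1654/(2π·111) = 2.371×10^-4 m·K/W
  R'_fibreglass batt = ln(0.0897/0.0538)/(2πk) = 0.5112/(2π·0.0377) = 2.158 m·K/W
  R'_expanded polystyrene = ln(0.133/0.0897)/(2πk) = 0.3939/(2π·0.0358) = 1.751 m·K/W
  R'_conv,out = 1/(2πr h) = 1/(2π·0.133·24.2) = 0.04945 m·K/W
ΣR = 2.371×10^-4 + 2.158 + 1.751 + 0.04945 = 3.959 m·K/W
Q' = ΔT/ΣR = (82 K − 299.9 K)/3.959 = -55.04 W/m
From the inner boundary to the fibreglass batt/expanded polystyrene interface, ΣR_partial = 2.158 m·K/W.
T_interface = T_in − Q'·ΣR_partial = 82 K − (-55.04)(2.158) = 200.8 K

T = 200.8 K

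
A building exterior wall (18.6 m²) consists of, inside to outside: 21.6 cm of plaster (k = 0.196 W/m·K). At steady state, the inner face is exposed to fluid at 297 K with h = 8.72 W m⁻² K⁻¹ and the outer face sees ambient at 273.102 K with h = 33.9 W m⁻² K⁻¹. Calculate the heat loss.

Q = 357 W

Treat each layer as a resistance in series:
  R_conv,in = 1/(hA) = 1/(8.72·18.6) = 0.006166 K/W
  R_plaster = L/(kA) = 0.216/(0.196·18.6) = 0.05925 K/W
  R_conv,out = 1/(hA) = 1/(33.9·18.6) = 0.001586 K/W
ΣR = 0.006166 + 0.05925 + 0.001586 = 0.06700 K/W
Q = ΔT/ΣR = (297 K − 273.102 K)/0.06700 = 357 W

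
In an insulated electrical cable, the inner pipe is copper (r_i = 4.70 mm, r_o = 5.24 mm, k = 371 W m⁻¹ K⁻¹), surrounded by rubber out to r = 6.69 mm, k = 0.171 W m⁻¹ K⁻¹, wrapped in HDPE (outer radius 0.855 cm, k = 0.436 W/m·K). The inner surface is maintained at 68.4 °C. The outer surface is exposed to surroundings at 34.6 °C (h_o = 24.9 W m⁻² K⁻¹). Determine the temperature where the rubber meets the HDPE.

Series thermal resistances, inner to outer:
  R'_copper = ln(0.00524/0.00470)/(2πk) = 0.1088/(2π·371) = 4.666×10^-5 m·K/W
  R'_rubber = ln(0.00669/0.00524)/(2πk) = 0.2443/(2π·0.171) = 0.2274 m·K/W
  R'_HDPE = ln(0.00855/0.00669)/(2πk) = 0.2453/(2π·0.436) = 0.08955 m·K/W
  R'_conv,out = 1/(2πr h) = 1/(2π·0.00855·24.9) = 0.7476 m·K/W
ΣR = 4.666×10^-5 + 0.2274 + 0.08955 + 0.7476 = 1.065 m·K/W
Q' = ΔT/ΣR = (68.4 °C − 34.6 °C)/1.065 = 31.74 W/m
From the inner boundary to the rubber/HDPE interface, ΣR_partial = 0.2274 m·K/W.
T_interface = T_in − Q'·ΣR_partial = 68.4 °C − (31.74)(0.2274) = 61.2 °C

T = 61.2 °C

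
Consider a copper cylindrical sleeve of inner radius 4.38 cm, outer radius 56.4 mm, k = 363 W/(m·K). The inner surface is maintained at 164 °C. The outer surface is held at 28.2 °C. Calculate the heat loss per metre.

Q' = 1.23×10^6 W/m

Q' = 2πk·ΔT/ln(r₂/r₁) = 2π × 363 × 135.8 / ln(0.0564/0.0438) = 1.23×10^6 W/m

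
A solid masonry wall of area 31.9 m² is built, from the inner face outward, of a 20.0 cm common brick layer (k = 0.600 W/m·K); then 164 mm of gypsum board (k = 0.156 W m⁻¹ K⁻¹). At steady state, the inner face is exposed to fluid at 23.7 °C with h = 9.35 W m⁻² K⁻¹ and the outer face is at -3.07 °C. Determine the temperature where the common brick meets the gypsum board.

Treat each layer as a resistance in series:
  R_conv,in = 1/(hA) = 1/(9.35·31.9) = 0.003353 K/W
  R_common brick = L/(kA) = 0.200/(0.600·31.9) = 0.01045 K/W
  R_gypsum board = L/(kA) = 0.164/(0.156·31.9) = 0.03296 K/W
ΣR = 0.003353 + 0.01045 + 0.03296 = 0.04676 K/W
Q = ΔT/ΣR = (23.7 °C − -3.07 °C)/0.04676 = 572.5 W
From the inner boundary to the common brick/gypsum board interface, ΣR_partial = 0.01380 K/W.
T_interface = T_in − Q·ΣR_partial = 23.7 °C − (572.5)(0.01380) = 15.8 °C

T = 15.8 °C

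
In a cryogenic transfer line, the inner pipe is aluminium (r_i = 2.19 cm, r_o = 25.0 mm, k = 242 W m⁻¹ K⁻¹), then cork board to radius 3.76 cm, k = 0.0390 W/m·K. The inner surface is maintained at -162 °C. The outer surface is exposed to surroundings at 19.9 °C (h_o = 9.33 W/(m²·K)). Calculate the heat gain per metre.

Resistance network (inner→outer):
  R'_aluminium = ln(0.0250/0.0219)/(2πk) = 0.1324/(2π·242) = 8.707×10^-5 m·K/W
  R'_cork board = ln(0.0376/0.0250)/(2πk) = 0.4081/(2π·0.0390) = 1.666 m·K/W
  R'_conv,out = 1/(2πr h) = 1/(2π·0.0376·9.33) = 0.4537 m·K/W
ΣR = 8.707×10^-5 + 1.666 + 0.4537 = 2.120 m·K/W
Q' = ΔT/ΣR = (-162 °C − 19.9 °C)/2.120 = -85.8 W/m
(Negative Q' ⇒ heat flows inward; heat gain = 85.8 W/m.)

Q' = 85.8 W/m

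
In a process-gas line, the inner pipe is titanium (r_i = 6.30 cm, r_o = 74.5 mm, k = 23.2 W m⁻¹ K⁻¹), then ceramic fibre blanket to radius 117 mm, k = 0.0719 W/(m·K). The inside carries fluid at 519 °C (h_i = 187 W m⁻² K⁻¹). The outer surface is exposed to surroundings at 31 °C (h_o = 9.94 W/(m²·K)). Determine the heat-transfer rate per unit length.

Resistance network (inner→outer):
  R'_conv,in = 1/(2πr h) = 1/(2π·0.0630·187) = 0.01351 m·K/W
  R'_titanium = ln(0.0745/0.0630)/(2πk) = 0.1677/(2π·23.2) = 0.001150 m·K/W
  R'_ceramic fibre blanket = ln(0.117/0.0745)/(2πk) = 0.4514/(2π·0.0719) = 0.9991 m·K/W
  R'_conv,out = 1/(2πr h) = 1/(2π·0.117·9.94) = 0.1369 m·K/W
ΣR = 0.01351 + 0.001150 + 0.9991 + 0.1369 = 1.151 m·K/W
Q' = ΔT/ΣR = (519 °C − 31 °C)/1.151 = 424 W/m

Q' = 424 W/m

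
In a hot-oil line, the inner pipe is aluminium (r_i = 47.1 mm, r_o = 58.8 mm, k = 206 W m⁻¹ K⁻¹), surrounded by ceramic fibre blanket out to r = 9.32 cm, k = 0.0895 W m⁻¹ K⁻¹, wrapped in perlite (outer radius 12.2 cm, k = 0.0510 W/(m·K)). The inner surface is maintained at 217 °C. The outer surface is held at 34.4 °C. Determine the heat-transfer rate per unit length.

Resistance network (inner→outer):
  R'_aluminium = ln(0.0588/0.0471)/(2πk) = 0.2219/(2π·206) = 1.714×10^-4 m·K/W
  R'_ceramic fibre blanket = ln(0.0932/0.0588)/(2πk) = 0.4606/(2π·0.0895) = 0.8191 m·K/W
  R'_perlite = ln(0.122/0.0932)/(2πk) = 0.2693/(2π·0.0510) = 0.8403 m·K/W
ΣR = 1.714×10^-4 + 0.8191 + 0.8403 = 1.660 m·K/W
Q' = ΔT/ΣR = (217 °C − 34.4 °C)/1.660 = 110 W/m

Q' = 110 W/m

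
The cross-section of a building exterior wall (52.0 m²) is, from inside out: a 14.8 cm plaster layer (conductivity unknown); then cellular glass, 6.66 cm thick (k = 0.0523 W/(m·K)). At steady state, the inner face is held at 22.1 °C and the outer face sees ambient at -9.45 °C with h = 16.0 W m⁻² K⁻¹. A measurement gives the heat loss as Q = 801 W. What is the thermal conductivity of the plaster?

k = 0.208 W/m·K

ΣR = ΔT/Q = |22.1 − -9.45|/801 = 0.03939 K/W
Known resistances:
  R_cellular glass = L/(kA) = 0.0666/(0.0523·52.0) = 0.02449 K/W
  R_conv,out = 1/(hA) = 1/(16.0·52.0) = 0.001202 K/W
R_plaster = ΣR − ΣR_known = 0.03939 − 0.02569 = 0.01370 K/W
L/(kA) = 0.01370 ⇒ k = 0.148/(0.01370·52.0) = 0.208 W/m·K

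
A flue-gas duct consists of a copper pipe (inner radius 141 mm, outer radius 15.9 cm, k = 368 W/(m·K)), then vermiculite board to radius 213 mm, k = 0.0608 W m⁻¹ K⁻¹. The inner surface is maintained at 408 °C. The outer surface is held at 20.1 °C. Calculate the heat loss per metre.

Treat each layer as a resistance in series:
  R'_copper = ln(0.159/0.141)/(2πk) = 0.1201/(2π·368) = 5.196×10^-5 m·K/W
  R'_vermiculite board = ln(0.213/0.159)/(2πk) = 0.2924/(2π·0.0608) = 0.7654 m·K/W
ΣR = 5.196×10^-5 + 0.7654 = 0.7655 m·K/W
Q' = ΔT/ΣR = (408 °C − 20.1 °C)/0.7655 = 507 W/m

Q' = 507 W/m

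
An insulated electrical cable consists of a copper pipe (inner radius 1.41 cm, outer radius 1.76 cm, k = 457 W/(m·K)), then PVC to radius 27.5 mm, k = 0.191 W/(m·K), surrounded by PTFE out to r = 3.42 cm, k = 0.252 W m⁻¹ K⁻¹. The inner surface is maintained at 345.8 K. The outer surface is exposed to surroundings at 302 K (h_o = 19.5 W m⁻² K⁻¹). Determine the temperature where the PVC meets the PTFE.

T = 324.0 K

Resistance network (inner→outer):
  R'_copper = ln(0.0176/0.0141)/(2πk) = 0.2217/(2π·457) = 7.722×10^-5 m·K/W
  R'_PVC = ln(0.0275/0.0176)/(2πk) = 0.4463/(2π·0.191) = 0.3719 m·K/W
  R'_PTFE = ln(0.0342/0.0275)/(2πk) = 0.2180/(2π·0.252) = 0.1377 m·K/W
  R'_conv,out = 1/(2πr h) = 1/(2π·0.0342·19.5) = 0.2386 m·K/W
ΣR = 7.722×10^-5 + 0.3719 + 0.1377 + 0.2386 = 0.7483 m·K/W
Q' = ΔT/ΣR = (345.8 K − 302 K)/0.7483 = 58.53 W/m
From the inner boundary to the PVC/PTFE interface, ΣR_partial = 0.3720 m·K/W.
T_interface = T_in − Q'·ΣR_partial = 345.8 K − (58.53)(0.3720) = 324.0 K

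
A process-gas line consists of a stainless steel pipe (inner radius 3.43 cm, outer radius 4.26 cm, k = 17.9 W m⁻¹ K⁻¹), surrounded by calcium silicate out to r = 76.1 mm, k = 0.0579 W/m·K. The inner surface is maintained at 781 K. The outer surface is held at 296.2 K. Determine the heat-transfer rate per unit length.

Q' = 304 W/m

Resistance network (inner→outer):
  R'_stainless steel = ln(0.0426/0.0343)/(2πk) = 0.2167/(2π·17.9) = 0.001927 m·K/W
  R'_calcium silicate = ln(0.0761/0.0426)/(2πk) = 0.5802/(2π·0.0579) = 1.595 m·K/W
ΣR = 0.001927 + 1.595 = 1.597 m·K/W
Q' = ΔT/ΣR = (781 K − 296.2 K)/1.597 = 304 W/m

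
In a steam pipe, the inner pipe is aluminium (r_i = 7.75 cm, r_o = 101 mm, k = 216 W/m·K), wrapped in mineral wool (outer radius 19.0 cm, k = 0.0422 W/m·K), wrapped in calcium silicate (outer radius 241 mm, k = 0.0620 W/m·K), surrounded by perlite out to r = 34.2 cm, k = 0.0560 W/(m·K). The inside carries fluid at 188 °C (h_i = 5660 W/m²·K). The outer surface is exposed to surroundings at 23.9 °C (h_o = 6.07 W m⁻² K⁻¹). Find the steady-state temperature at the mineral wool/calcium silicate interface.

Resistance network (inner→outer):
  R'_conv,in = 1/(2πr h) = 1/(2π·0.0775·5660) = 3.628×10^-4 m·K/W
  R'_aluminium = ln(0.101/0.0775)/(2πk) = 0.2648/(2π·216) = 1.951×10^-4 m·K/W
  R'_mineral wool = ln(0.190/0.101)/(2πk) = 0.6319/(2π·0.0422) = 2.383 m·K/W
  R'_calcium silicate = ln(0.241/0.190)/(2πk) = 0.2378/(2π·0.0620) = 0.6104 m·K/W
  R'_perlite = ln(0.342/0.241)/(2πk) = 0.3500/(2π·0.0560) = 0.9948 m·K/W
  R'_conv,out = 1/(2πr h) = 1/(2π·0.342·6.07) = 0.07667 m·K/W
ΣR = 3.628×10^-4 + 1.951×10^-4 + 2.383 + 0.6104 + 0.9948 + 0.07667 = 4.065 m·K/W
Q' = ΔT/ΣR = (188 °C − 23.9 °C)/4.065 = 40.37 W/m
From the inner boundary to the mineral wool/calcium silicate interface, ΣR_partial = 2.384 m·K/W.
T_interface = T_in − Q'·ΣR_partial = 188 °C − (40.37)(2.384) = 91.8 °C

T = 91.8 °C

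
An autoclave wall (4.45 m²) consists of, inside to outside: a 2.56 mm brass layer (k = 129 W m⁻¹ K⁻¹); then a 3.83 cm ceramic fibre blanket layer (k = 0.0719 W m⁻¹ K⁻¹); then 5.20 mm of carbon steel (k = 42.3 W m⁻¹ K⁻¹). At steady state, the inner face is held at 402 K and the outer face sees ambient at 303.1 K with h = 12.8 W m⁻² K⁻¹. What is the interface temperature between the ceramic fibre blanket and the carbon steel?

Series thermal resistances, inner to outer:
  R_brass = L/(kA) = 0.00256/(129·4.45) = 4.460×10^-6 K/W
  R_ceramic fibre blanket = L/(kA) = 0.0383/(0.0719·4.45) = 0.1197 K/W
  R_carbon steel = L/(kA) = 0.00520/(42.3·4.45) = 2.763×10^-5 K/W
  R_conv,out = 1/(hA) = 1/(12.8·4.45) = 0.01756 K/W
ΣR = 4.460×10^-6 + 0.1197 + 2.763×10^-5 + 0.01756 = 0.1373 K/W
Q = ΔT/ΣR = (402 K − 303.1 K)/0.1373 = 720.3 W
From the inner boundary to the ceramic fibre blanket/carbon steel interface, ΣR_partial = 0.1197 K/W.
T_interface = T_in − Q·ΣR_partial = 402 K − (720.3)(0.1197) = 315.8 K

T = 315.8 K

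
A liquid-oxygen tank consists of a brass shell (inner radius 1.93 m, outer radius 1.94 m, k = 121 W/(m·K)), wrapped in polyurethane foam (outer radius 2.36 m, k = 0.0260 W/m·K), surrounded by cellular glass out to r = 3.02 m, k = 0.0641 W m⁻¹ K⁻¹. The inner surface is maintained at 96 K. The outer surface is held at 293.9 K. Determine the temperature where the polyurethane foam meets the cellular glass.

Series thermal resistances, inner to outer:
  R_brass = (1/1.93 − 1/1.94)/(4πk) = 0.002671/(4π·121) = 1.756×10^-6 K/W
  R_polyurethane foam = (1/1.94 − 1/2.36)/(4πk) = 0.09174/(4π·0.0260) = 0.2808 K/W
  R_cellular glass = (1/2.36 − 1/3.02)/(4πk) = 0.09260/(4π·0.0641) = 0.1150 K/W
ΣR = 1.756×10^-6 + 0.2808 + 0.1150 = 0.3958 K/W
Q = ΔT/ΣR = (96 K − 293.9 K)/0.3958 = -500.0 W
From the inner boundary to the polyurethane foam/cellular glass interface, ΣR_partial = 0.2808 K/W.
T_interface = T_in − Q·ΣR_partial = 96 K − (-500.0)(0.2808) = 236.4 K

T = 236.4 K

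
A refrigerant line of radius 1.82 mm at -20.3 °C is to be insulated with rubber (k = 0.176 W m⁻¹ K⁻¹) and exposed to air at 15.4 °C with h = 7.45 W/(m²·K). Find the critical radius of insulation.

r_cr = 2.36 cm

For a cylinder, r_cr = k_ins/h = 0.176/7.45 = 0.0236 m = 2.36 cm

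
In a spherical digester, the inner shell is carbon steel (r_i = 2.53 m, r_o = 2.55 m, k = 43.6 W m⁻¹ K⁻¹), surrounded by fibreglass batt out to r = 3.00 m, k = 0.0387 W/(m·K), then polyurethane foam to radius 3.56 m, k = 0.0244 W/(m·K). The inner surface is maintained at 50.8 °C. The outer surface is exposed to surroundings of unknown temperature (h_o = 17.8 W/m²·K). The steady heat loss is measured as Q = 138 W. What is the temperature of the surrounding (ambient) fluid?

Series resistances:
  R_carbon steel = (1/2.53 − 1/2.55)/(4πk) = 0.003100/(4π·43.6) = 5.658×10^-6 K/W
  R_fibreglass batt = (1/2.55 − 1/3.00)/(4πk) = 0.05882/(4π·0.0387) = 0.1210 K/W
  R_polyurethane foam = (1/3.00 − 1/3.56)/(4πk) = 0.05243/(4π·0.0244) = 0.1710 K/W
  R_conv,out = 1/(4πr²h) = 1/(4π·3.56²·17.8) = 3.528×10^-4 K/W
ΣR = 0.2923 K/W
ΔT = Q·ΣR = 138 × 0.2923 = 40.34 K
Heat flows outward, so T_out = T_in − ΔT = 50.8 − 40.34 = 10.5 °C

T_out = 10.5 °C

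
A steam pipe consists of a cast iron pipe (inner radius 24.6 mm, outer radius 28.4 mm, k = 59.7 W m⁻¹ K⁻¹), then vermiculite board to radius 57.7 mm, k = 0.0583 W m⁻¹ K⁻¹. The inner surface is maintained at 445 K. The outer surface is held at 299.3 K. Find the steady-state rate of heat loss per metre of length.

Q' = 75.3 W/m

Treat each layer as a resistance in series:
  R'_cast iron = ln(0.0284/0.0246)/(2πk) = 0.1436/(2π·59.7) = 3.829×10^-4 m·K/W
  R'_vermiculite board = ln(0.0577/0.0284)/(2πk) = 0.7089/(2π·0.0583) = 1.935 m·K/W
ΣR = 3.829×10^-4 + 1.935 = 1.935 m·K/W
Q' = ΔT/ΣR = (445 K − 299.3 K)/1.935 = 75.3 W/m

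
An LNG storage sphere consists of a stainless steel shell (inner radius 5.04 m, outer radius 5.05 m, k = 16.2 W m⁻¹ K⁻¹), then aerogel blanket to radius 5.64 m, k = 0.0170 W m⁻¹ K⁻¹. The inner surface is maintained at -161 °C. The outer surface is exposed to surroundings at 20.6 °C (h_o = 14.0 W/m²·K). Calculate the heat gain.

Resistance network (inner→outer):
  R_stainless steel = (1/5.04 − 1/5.05)/(4πk) = 3.929×10^-4/(4π·16.2) = 1.930×10^-6 K/W
  R_aerogel blanket = (1/5.05 − 1/5.64)/(4πk) = 0.02071/(4π·0.0170) = 0.09697 K/W
  R_conv,out = 1/(4πr²h) = 1/(4π·5.64²·14.0) = 1.787×10^-4 K/W
ΣR = 1.930×10^-6 + 0.09697 + 1.787×10^-4 = 0.09715 K/W
Q = ΔT/ΣR = (-161 °C − 20.6 °C)/0.09715 = -1870 W
(Negative Q ⇒ heat flows inward; heat gain = 1870 W.)

Q = 1870 W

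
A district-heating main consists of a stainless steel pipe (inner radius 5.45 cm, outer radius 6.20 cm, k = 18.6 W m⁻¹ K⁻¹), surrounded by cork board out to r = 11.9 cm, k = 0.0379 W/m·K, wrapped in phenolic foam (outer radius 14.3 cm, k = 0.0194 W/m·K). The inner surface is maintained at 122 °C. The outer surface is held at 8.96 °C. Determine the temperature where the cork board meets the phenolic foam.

T = 49.1 °C

Resistance network (inner→outer):
  R'_stainless steel = ln(0.0620/0.0545)/(2πk) = 0.1289/(2π·18.6) = 0.001103 m·K/W
  R'_cork board = ln(0.119/0.0620)/(2πk) = 0.6520/(2π·0.0379) = 2.738 m·K/W
  R'_phenolic foam = ln(0.143/0.119)/(2πk) = 0.1837/(2π·0.0194) = 1.507 m·K/W
ΣR = 0.001103 + 2.738 + 1.507 = 4.246 m·K/W
Q' = ΔT/ΣR = (122 °C − 8.96 °C)/4.246 = 26.62 W/m
From the inner boundary to the cork board/phenolic foam interface, ΣR_partial = 2.739 m·K/W.
T_interface = T_in − Q'·ΣR_partial = 122 °C − (26.62)(2.739) = 49.1 °C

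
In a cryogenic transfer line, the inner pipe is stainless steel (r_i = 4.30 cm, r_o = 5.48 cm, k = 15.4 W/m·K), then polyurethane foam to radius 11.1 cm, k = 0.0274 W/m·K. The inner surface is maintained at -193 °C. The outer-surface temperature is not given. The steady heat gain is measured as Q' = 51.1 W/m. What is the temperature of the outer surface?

Sum the resistances:
  R'_stainless steel = ln(0.0548/0.0430)/(2πk) = 0.2425/(2π·15.4) = 0.002506 m·K/W
  R'_polyurethane foam = ln(0.111/0.0548)/(2πk) = 0.7058/(2π·0.0274) = 4.100 m·K/W
ΣR = 4.102 m·K/W
ΔT = Q'·ΣR = 51.1 × 4.102 = 209.6 K
Heat flows inward, so T_out = T_in + ΔT = -193 + 209.6 = 16.6 °C

T_out = 16.6 °C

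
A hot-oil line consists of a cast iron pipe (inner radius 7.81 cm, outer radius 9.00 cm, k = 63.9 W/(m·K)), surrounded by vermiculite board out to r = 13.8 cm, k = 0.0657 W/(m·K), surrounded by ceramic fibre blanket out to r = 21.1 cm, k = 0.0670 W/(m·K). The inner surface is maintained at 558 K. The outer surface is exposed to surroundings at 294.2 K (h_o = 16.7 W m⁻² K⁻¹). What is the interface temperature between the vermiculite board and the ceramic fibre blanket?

T = 427 K

Series thermal resistances, inner to outer:
  R'_cast iron = ln(0.0900/0.0781)/(2πk) = 0.1418/(2π·63.9) = 3.532×10^-4 m·K/W
  R'_vermiculite board = ln(0.138/0.0900)/(2πk) = 0.4274/(2π·0.0657) = 1.035 m·K/W
  R'_ceramic fibre blanket = ln(0.211/0.138)/(2πk) = 0.4246/(2π·0.0670) = 1.009 m·K/W
  R'_conv,out = 1/(2πr h) = 1/(2π·0.211·16.7) = 0.04517 m·K/W
ΣR = 3.532×10^-4 + 1.035 + 1.009 + 0.04517 = 2.090 m·K/W
Q' = ΔT/ΣR = (558 K − 294.2 K)/2.090 = 126.2 W/m
From the inner boundary to the vermiculite board/ceramic fibre blanket interface, ΣR_partial = 1.035 m·K/W.
T_interface = T_in − Q'·ΣR_partial = 558 K − (126.2)(1.035) = 427 K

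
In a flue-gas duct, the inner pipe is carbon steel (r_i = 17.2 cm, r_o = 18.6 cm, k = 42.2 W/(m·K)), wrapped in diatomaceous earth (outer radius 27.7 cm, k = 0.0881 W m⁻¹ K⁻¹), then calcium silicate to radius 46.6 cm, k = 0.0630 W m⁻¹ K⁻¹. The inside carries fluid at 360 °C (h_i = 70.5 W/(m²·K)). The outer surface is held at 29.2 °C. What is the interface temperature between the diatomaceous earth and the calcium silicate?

T = 242 °C

Resistance network (inner→outer):
  R'_conv,in = 1/(2πr h) = 1/(2π·0.172·70.5) = 0.01313 m·K/W
  R'_carbon steel = ln(0.186/0.172)/(2πk) = 0.07825/(2π·42.2) = 2.951×10^-4 m·K/W
  R'_diatomaceous earth = ln(0.277/0.186)/(2πk) = 0.3983/(2π·0.0881) = 0.7195 m·K/W
  R'_calcium silicate = ln(0.466/0.277)/(2πk) = 0.5202/(2π·0.0630) = 1.314 m·K/W
ΣR = 0.01313 + 2.951×10^-4 + 0.7195 + 1.314 = 2.047 m·K/W
Q' = ΔT/ΣR = (360 °C − 29.2 °C)/2.047 = 161.6 W/m
From the inner boundary to the diatomaceous earth/calcium silicate interface, ΣR_partial = 0.7329 m·K/W.
T_interface = T_in − Q'·ΣR_partial = 360 °C − (161.6)(0.7329) = 242 °C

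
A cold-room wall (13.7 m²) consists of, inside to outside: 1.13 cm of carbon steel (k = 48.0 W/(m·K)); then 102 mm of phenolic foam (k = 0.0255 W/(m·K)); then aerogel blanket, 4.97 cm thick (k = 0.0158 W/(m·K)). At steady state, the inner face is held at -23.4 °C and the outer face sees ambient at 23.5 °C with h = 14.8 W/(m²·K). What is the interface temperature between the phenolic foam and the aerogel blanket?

T = 2.61 °C

Series thermal resistances, inner to outer:
  R_carbon steel = L/(kA) = 0.0113/(48.0·13.7) = 1.718×10^-5 K/W
  R_phenolic foam = L/(kA) = 0.102/(0.0255·13.7) = 0.2920 K/W
  R_aerogel blanket = L/(kA) = 0.0497/(0.0158·13.7) = 0.2296 K/W
  R_conv,out = 1/(hA) = 1/(14.8·13.7) = 0.004932 K/W
ΣR = 1.718×10^-5 + 0.2920 + 0.2296 + 0.004932 = 0.5265 K/W
Q = ΔT/ΣR = (-23.4 °C − 23.5 °C)/0.5265 = -89.08 W
From the inner boundary to the phenolic foam/aerogel blanket interface, ΣR_partial = 0.2920 K/W.
T_interface = T_in − Q·ΣR_partial = -23.4 °C − (-89.08)(0.2920) = 2.61 °C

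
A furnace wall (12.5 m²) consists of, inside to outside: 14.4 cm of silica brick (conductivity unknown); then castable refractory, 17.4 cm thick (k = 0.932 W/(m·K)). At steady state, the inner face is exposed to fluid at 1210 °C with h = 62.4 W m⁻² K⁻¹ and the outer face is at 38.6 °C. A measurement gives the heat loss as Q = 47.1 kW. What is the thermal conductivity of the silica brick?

k = 1.33 W/m·K

ΣR = ΔT/Q = |1210 − 38.6|/47100 = 0.02487 K/W
Known resistances:
  R_conv,in = 1/(hA) = 1/(62.4·12.5) = 0.001282 K/W
  R_castable refractory = L/(kA) = 0.174/(0.932·12.5) = 0.01494 K/W
R_silica brick = ΣR − ΣR_known = 0.02487 − 0.01622 = 0.008650 K/W
L/(kA) = 0.008650 ⇒ k = 0.144/(0.008650·12.5) = 1.33 W/m·K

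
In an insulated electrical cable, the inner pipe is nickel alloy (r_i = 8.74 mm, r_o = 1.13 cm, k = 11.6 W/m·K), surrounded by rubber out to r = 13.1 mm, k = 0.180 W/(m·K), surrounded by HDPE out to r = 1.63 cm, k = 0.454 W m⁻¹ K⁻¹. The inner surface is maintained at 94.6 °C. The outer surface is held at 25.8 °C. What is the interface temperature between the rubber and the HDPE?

Series thermal resistances, inner to outer:
  R'_nickel alloy = ln(0.0113/0.00874)/(2πk) = 0.2569/(2π·11.6) = 0.003525 m·K/W
  R'_rubber = ln(0.0131/0.0113)/(2πk) = 0.1478/(2π·0.180) = 0.1307 m·K/W
  R'_HDPE = ln(0.0163/0.0131)/(2πk) = 0.2186/(2π·0.454) = 0.07662 m·K/W
ΣR = 0.003525 + 0.1307 + 0.07662 = 0.2108 m·K/W
Q' = ΔT/ΣR = (94.6 °C − 25.8 °C)/0.2108 = 326.4 W/m
From the inner boundary to the rubber/HDPE interface, ΣR_partial = 0.1342 m·K/W.
T_interface = T_in − Q'·ΣR_partial = 94.6 °C − (326.4)(0.1342) = 50.8 °C

T = 50.8 °C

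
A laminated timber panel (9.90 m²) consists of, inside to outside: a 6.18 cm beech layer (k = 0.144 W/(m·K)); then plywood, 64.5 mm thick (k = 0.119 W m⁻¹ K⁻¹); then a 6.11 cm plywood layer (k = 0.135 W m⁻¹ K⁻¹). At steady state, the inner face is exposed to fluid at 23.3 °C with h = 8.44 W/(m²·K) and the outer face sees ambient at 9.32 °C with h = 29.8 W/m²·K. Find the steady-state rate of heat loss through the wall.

Q = 87.8 W

Series thermal resistances, inner to outer:
  R_conv,in = 1/(hA) = 1/(8.44·9.90) = 0.01197 K/W
  R_beech = L/(kA) = 0.0618/(0.144·9.90) = 0.04335 K/W
  R_plywood = L/(kA) = 0.0645/(0.119·9.90) = 0.05475 K/W
  R_plywood = L/(kA) = 0.0611/(0.135·9.90) = 0.04572 K/W
  R_conv,out = 1/(hA) = 1/(29.8·9.90) = 0.003390 K/W
ΣR = 0.01197 + 0.04335 + 0.05475 + 0.04572 + 0.003390 = 0.1592 K/W
Q = ΔT/ΣR = (23.3 °C − 9.32 °C)/0.1592 = 87.8 W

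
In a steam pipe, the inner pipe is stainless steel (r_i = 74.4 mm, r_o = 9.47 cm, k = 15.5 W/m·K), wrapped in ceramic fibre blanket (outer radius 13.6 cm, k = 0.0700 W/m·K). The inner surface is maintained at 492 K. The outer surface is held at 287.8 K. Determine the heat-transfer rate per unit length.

Series thermal resistances, inner to outer:
  R'_stainless steel = ln(0.0947/0.0744)/(2πk) = 0.2413/(2π·15.5) = 0.002477 m·K/W
  R'_ceramic fibre blanket = ln(0.136/0.0947)/(2πk) = 0.3619/(2π·0.0700) = 0.8229 m·K/W
ΣR = 0.002477 + 0.8229 = 0.8254 m·K/W
Q' = ΔT/ΣR = (492 K − 287.8 K)/0.8254 = 247 W/m

Q' = 247 W/m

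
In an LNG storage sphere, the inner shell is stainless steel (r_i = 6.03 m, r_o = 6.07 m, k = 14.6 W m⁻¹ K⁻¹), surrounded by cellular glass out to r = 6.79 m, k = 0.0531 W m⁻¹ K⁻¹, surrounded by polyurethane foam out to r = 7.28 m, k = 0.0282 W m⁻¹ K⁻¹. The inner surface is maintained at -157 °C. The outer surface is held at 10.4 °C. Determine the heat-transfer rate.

Resistance network (inner→outer):
  R_stainless steel = (1/6.03 − 1/6.07)/(4πk) = 0.001093/(4π·14.6) = 5.957×10^-6 K/W
  R_cellular glass = (1/6.07 − 1/6.79)/(4πk) = 0.01747/(4π·0.0531) = 0.02618 K/W
  R_polyurethane foam = (1/6.79 − 1/7.28)/(4πk) = 0.009913/(4π·0.0282) = 0.02797 K/W
ΣR = 5.957×10^-6 + 0.02618 + 0.02797 = 0.05416 K/W
Q = ΔT/ΣR = (-157 °C − 10.4 °C)/0.05416 = -3090 W
(Negative Q ⇒ heat flows inward; heat gain = 3090 W.)

Q = 3.09 kW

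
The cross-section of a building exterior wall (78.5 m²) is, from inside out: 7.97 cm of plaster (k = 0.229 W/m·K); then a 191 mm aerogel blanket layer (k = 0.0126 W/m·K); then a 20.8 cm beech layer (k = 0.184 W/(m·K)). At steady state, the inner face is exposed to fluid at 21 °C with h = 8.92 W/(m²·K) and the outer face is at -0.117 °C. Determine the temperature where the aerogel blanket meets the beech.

Resistance network (inner→outer):
  R_conv,in = 1/(hA) = 1/(8.92·78.5) = 0.001428 K/W
  R_plaster = L/(kA) = 0.0797/(0.229·78.5) = 0.004434 K/W
  R_aerogel blanket = L/(kA) = 0.191/(0.0126·78.5) = 0.1931 K/W
  R_beech = L/(kA) = 0.208/(0.184·78.5) = 0.01440 K/W
ΣR = 0.001428 + 0.004434 + 0.1931 + 0.01440 = 0.2134 K/W
Q = ΔT/ΣR = (21 °C − -0.117 °C)/0.2134 = 98.96 W
From the inner boundary to the aerogel blanket/beech interface, ΣR_partial = 0.1990 K/W.
T_interface = T_in − Q·ΣR_partial = 21 °C − (98.96)(0.1990) = 1.31 °C

T = 1.31 °C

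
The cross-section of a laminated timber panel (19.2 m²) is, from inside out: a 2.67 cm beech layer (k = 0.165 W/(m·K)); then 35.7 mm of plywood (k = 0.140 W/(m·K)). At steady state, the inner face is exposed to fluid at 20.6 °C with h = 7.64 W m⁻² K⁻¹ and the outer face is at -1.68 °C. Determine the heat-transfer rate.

Q = 781 W

Series thermal resistances, inner to outer:
  R_conv,in = 1/(hA) = 1/(7.64·19.2) = 0.006817 K/W
  R_beech = L/(kA) = 0.0267/(0.165·19.2) = 0.008428 K/W
  R_plywood = L/(kA) = 0.0357/(0.140·19.2) = 0.01328 K/W
ΣR = 0.006817 + 0.008428 + 0.01328 = 0.02853 K/W
Q = ΔT/ΣR = (20.6 °C − -1.68 °C)/0.02853 = 781 W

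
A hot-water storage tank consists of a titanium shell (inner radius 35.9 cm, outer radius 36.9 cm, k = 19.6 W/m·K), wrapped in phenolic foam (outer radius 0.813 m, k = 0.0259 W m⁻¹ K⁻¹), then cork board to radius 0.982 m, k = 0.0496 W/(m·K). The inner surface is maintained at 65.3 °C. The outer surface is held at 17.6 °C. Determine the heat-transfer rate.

Q = 9.76 W

Treat each layer as a resistance in series:
  R_titanium = (1/0.359 − 1/0.369)/(4πk) = 0.07549/(4π·19.6) = 3.065×10^-4 K/W
  R_phenolic foam = (1/0.369 − 1/0.813)/(4πk) = 1.480/(4π·0.0259) = 4.547 K/W
  R_cork board = (1/0.813 − 1/0.982)/(4πk) = 0.2117/(4π·0.0496) = 0.3396 K/W
ΣR = 3.065×10^-4 + 4.547 + 0.3396 = 4.887 K/W
Q = ΔT/ΣR = (65.3 °C − 17.6 °C)/4.887 = 9.76 W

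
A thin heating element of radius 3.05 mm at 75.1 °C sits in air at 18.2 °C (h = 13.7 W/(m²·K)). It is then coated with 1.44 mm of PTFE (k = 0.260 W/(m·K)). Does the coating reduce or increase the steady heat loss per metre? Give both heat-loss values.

Critical radius for a cylinder: r_cr = k/h = 0.0190 m = 1.90 cm.
Outer radius after coating: r₂ = 0.00305 + 0.00144 = 0.00449 m.
Since r₁ < r_cr and r₂ ≤ r_cr, the coating moves toward the maximum at r_cr — heat loss rises.
Bare: R = 1/(2πr₁h) = 3.809 m·K/W; Q = 56.9/3.809 = 14.9 W/m.
Coated: R = R_cond + R_conv = 2.824 m·K/W; Q = 56.9/2.824 = 20.1 W/m.

increases: 14.9 → 20.1 W/m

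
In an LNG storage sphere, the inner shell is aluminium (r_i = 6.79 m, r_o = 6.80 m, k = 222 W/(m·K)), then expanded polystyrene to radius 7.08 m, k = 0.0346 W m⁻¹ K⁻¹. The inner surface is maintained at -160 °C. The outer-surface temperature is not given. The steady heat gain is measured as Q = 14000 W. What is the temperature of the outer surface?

T_out = 27.3 °C

Series resistances:
  R_aluminium = (1/6.79 − 1/6.80)/(4πk) = 2.166×10^-4/(4π·222) = 7.764×10^-8 K/W
  R_expanded polystyrene = (1/6.80 − 1/7.08)/(4πk) = 0.005816/(4π·0.0346) = 0.01338 K/W
ΣR = 0.01338 K/W
ΔT = Q·ΣR = 14000 × 0.01338 = 187.3 K
Heat flows inward, so T_out = T_in + ΔT = -160 + 187.3 = 27.3 °C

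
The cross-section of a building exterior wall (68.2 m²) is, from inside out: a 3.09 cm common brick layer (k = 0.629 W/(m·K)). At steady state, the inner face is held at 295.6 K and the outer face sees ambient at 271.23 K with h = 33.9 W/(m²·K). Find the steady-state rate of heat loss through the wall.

Resistance network (inner→outer):
  R_common brick = L/(kA) = 0.0309/(0.629·68.2) = 7.203×10^-4 K/W
  R_conv,out = 1/(hA) = 1/(33.9·68.2) = 4.325×10^-4 K/W
ΣR = 7.203×10^-4 + 4.325×10^-4 = 0.001153 K/W
Q = ΔT/ΣR = (295.6 K − 271.23 K)/0.001153 = 21100 W

Q = 21.1 kW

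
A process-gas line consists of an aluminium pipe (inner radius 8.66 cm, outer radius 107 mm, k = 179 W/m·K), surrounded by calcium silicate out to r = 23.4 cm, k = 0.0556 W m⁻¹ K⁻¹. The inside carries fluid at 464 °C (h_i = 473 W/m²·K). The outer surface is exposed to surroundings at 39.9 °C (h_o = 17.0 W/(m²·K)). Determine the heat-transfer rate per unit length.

Q' = 186 W/m

Resistance network (inner→outer):
  R'_conv,in = 1/(2πr h) = 1/(2π·0.0866·473) = 0.003885 m·K/W
  R'_aluminium = ln(0.107/0.0866)/(2πk) = 0.2115/(2π·179) = 1.881×10^-4 m·K/W
  R'_calcium silicate = ln(0.234/0.107)/(2πk) = 0.7825/(2π·0.0556) = 2.240 m·K/W
  R'_conv,out = 1/(2πr h) = 1/(2π·0.234·17.0) = 0.04001 m·K/W
ΣR = 0.003885 + 1.881×10^-4 + 2.240 + 0.04001 = 2.284 m·K/W
Q' = ΔT/ΣR = (464 °C − 39.9 °C)/2.284 = 186 W/m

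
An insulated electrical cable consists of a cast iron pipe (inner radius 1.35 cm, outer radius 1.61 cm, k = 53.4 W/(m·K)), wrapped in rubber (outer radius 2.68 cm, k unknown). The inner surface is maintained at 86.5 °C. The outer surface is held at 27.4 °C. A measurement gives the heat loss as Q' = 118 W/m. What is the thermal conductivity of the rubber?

k = 0.162 W/m·K

ΣR = ΔT/Q' = |86.5 − 27.4|/118 = 0.5008 m·K/W
Known resistances:
  R'_cast iron = ln(0.0161/0.0135)/(2πk) = 0.1761/(2π·53.4) = 5.249×10^-4 m·K/W
R_rubber = ΣR − ΣR_known = 0.5008 − 5.249×10^-4 = 0.5003 m·K/W
ln(r₂/r₁)/(2πk) = 0.5003 ⇒ k = 0.5096/(2π·0.5003) = 0.162 W/m·K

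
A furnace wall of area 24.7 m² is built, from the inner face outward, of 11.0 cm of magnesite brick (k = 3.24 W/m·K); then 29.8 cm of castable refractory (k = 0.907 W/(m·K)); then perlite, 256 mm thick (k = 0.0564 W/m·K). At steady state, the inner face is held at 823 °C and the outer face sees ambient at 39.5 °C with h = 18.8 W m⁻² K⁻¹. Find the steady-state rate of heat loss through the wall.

Q = 3910 W

Treat each layer as a resistance in series:
  R_magnesite brick = L/(kA) = 0.110/(3.24·24.7) = 0.001375 K/W
  R_castable refractory = L/(kA) = 0.298/(0.907·24.7) = 0.01330 K/W
  R_perlite = L/(kA) = 0.256/(0.0564·24.7) = 0.1838 K/W
  R_conv,out = 1/(hA) = 1/(18.8·24.7) = 0.002154 K/W
ΣR = 0.001375 + 0.01330 + 0.1838 + 0.002154 = 0.2006 K/W
Q = ΔT/ΣR = (823 °C − 39.5 °C)/0.2006 = 3910 W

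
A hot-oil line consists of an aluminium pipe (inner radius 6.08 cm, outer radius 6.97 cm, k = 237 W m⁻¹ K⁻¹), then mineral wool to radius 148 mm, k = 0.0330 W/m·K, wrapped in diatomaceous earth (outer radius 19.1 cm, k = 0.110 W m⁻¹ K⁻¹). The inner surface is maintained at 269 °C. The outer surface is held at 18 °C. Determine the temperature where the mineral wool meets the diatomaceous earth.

Resistance network (inner→outer):
  R'_aluminium = ln(0.0697/0.0608)/(2πk) = 0.1366/(2π·237) = 9.174×10^-5 m·K/W
  R'_mineral wool = ln(0.148/0.0697)/(2πk) = 0.7530/(2π·0.0330) = 3.632 m·K/W
  R'_diatomaceous earth = ln(0.191/0.148)/(2πk) = 0.2551/(2π·0.110) = 0.3690 m·K/W
ΣR = 9.174×10^-5 + 3.632 + 0.3690 = 4.001 m·K/W
Q' = ΔT/ΣR = (269 °C − 18 °C)/4.001 = 62.73 W/m
From the inner boundary to the mineral wool/diatomaceous earth interface, ΣR_partial = 3.632 m·K/W.
T_interface = T_in − Q'·ΣR_partial = 269 °C − (62.73)(3.632) = 41.2 °C

T = 41.2 °C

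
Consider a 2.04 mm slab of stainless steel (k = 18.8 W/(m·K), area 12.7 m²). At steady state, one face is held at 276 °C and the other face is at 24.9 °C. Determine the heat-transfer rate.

Q = 2.94×10^7 W

Q = kA·ΔT/L = 18.8 × 12.7 × |276 °C − 24.9 °C| / 0.00204 = 2.94×10^7 W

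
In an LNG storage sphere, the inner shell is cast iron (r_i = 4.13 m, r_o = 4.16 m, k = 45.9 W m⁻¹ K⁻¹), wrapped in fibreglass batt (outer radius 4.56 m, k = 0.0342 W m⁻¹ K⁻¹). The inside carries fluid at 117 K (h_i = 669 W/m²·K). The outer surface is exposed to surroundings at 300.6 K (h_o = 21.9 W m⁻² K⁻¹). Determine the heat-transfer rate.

Treat each layer as a resistance in series:
  R_conv,in = 1/(4πr²h) = 1/(4π·4.13²·669) = 6.974×10^-6 K/W
  R_cast iron = (1/4.13 − 1/4.16)/(4πk) = 0.001746/(4π·45.9) = 3.027×10^-6 K/W
  R_fibreglass batt = (1/4.16 − 1/4.56)/(4πk) = 0.02109/(4π·0.0342) = 0.04906 K/W
  R_conv,out = 1/(4πr²h) = 1/(4π·4.56²·21.9) = 1.747×10^-4 K/W
ΣR = 6.974×10^-6 + 3.027×10^-6 + 0.04906 + 1.747×10^-4 = 0.04924 K/W
Q = ΔT/ΣR = (117 K − 300.6 K)/0.04924 = -3730 W
(Negative Q ⇒ heat flows inward; heat gain = 3730 W.)

Q = 3730 W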